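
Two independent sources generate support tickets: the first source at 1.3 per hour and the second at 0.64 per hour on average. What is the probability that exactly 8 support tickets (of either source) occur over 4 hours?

Independent Poisson processes superpose: combined rate λ = 1.3 + 0.64 = 1.94 per hour.
Over the interval, μ = 1.94 × 4 = 7.76 (4 hours).
P(N = 8) = e^(−7.76) · 7.76^8/8! ≈ 0.1391.

0.1391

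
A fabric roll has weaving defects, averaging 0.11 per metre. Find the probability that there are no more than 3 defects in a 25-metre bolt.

Over the interval, μ = 0.11 × 25 = 2.75 (a 25-metre bolt = 25 metres).
P(N ≤ 3) = Σ_{j=0}^{3} e^(−μ) μ^j/j! ≈ 0.7030.

0.7030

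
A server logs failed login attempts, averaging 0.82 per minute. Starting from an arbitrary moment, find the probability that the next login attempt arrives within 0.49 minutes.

0.3309

Inter-arrival times are exponential with rate λ = 0.82 per minute.
P(T ≤ 0.49) = 1 − e^(−λt) = 1 − e^(−0.82 × 0.49) = 1 − e^(−0.4018) ≈ 0.3309.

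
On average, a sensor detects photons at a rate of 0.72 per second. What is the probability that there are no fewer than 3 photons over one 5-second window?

Over the interval, μ = 0.72 × 5 = 3.6 (a 5-second window = 5 seconds).
P(N ≥ 3) = 1 − P(N ≤ 2) = 1 − Σ_{j=0}^{2} e^(−μ) μ^j/j! ≈ 0.6973.

0.6973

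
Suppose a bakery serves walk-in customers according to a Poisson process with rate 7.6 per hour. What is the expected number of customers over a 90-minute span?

11.4

E[N] = λt = 7.6 × 1.5 = 11.4 (a 90-minute span = 1.5 hours).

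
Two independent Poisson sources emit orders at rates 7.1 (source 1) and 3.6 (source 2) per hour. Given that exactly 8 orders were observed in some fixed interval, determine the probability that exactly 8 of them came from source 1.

0.0376

Given the total, each event is independently from source 1 with probability p = λ_1/(λ_1+λ_2) = 7.1/10.7 ≈ 0.6636.
So K ~ Binomial(8, 7.1/10.7): P(K = 8) = C(8,8) · (7.1/10.7)^8 · (3.6/10.7)^0 ≈ 0.0376.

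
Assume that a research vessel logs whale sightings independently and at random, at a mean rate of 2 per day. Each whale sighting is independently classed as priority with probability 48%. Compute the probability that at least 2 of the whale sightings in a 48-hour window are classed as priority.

Thinning: the whale sightings that are classed as priority themselves form a Poisson process with rate 0.48 × 2 = 0.96 per day.
Over the interval, μ = 0.96 × 2 = 1.92 (a 48-hour window = 2 days).
P(N ≥ 2) = 1 − P(N ≤ 1) ≈ 0.5719.

0.5719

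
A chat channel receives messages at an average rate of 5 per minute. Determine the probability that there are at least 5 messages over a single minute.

0.5595

With mean μ = 5 per minute,
P(N ≥ 5) = 1 − P(N ≤ 4) = 1 − Σ_{j=0}^{4} e^(−μ) μ^j/j! ≈ 0.5595.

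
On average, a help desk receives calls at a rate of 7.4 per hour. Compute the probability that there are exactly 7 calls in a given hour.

0.1474

With mean μ = 7.4 per hour,
P(N = 7) = e^(−μ) μ^7/7! = e^(−7.4) · 7.4^7/5040 ≈ 0.1474.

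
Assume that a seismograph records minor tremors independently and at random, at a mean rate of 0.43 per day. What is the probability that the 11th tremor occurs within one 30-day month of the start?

0.7396

Over the interval, μ = 0.43 × 30 = 12.9 (a 30-day month = 30 days).
The 11th arrival falls in the interval iff at least 11 events occur there: P(S_11 ≤ t) = P(N ≥ 11) = 1 − P(N ≤ 10) ≈ 0.7396.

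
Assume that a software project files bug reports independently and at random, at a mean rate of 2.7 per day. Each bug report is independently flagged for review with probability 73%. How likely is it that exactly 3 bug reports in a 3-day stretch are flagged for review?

Thinning: the bug reports that are flagged for review themselves form a Poisson process with rate 0.73 × 2.7 = 1.971 per day.
Over the interval, μ = 1.971 × 3 = 5.913 (a 3-day stretch = 3 days).
P(N = 3) = e^(−5.913) · 5.913^3/3! ≈ 0.0932.

0.0932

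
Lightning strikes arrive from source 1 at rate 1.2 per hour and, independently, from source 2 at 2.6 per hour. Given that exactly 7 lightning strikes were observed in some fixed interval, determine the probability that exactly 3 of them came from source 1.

0.2416

Given the total, each event is independently from source 1 with probability p = λ_1/(λ_1+λ_2) = 1.2/3.8 ≈ 0.3158.
So K ~ Binomial(7, 1.2/3.8): P(K = 3) = C(7,3) · (1.2/3.8)^3 · (2.6/3.8)^4 ≈ 0.2416.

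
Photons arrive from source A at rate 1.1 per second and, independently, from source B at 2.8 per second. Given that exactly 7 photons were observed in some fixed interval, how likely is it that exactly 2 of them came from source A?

0.3187

Given the total, each event is independently from source A with probability p = λ_A/(λ_A+λ_B) = 1.1/3.9 ≈ 0.2821.
So K ~ Binomial(7, 1.1/3.9): P(K = 2) = C(7,2) · (1.1/3.9)^2 · (2.8/3.9)^5 ≈ 0.3187.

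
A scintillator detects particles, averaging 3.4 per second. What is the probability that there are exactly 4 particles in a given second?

0.1858

With mean μ = 3.4 per second,
P(N = 4) = e^(−μ) μ^4/4! = e^(−3.4) · 3.4^4/24 ≈ 0.1858.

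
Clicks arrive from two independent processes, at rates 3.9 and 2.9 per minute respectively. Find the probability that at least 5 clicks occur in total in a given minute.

0.8080

Independent Poisson processes superpose: combined rate λ = 3.9 + 2.9 = 6.8 per minute.
So μ = 6.8.
P(N ≥ 5) = 1 − P(N ≤ 4) ≈ 0.8080.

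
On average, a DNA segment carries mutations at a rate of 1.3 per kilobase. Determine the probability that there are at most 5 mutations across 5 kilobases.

0.3690

Over the interval, μ = 1.3 × 5 = 6.5 (5 kilobases).
P(N ≤ 5) = Σ_{j=0}^{5} e^(−μ) μ^j/j! ≈ 0.3690.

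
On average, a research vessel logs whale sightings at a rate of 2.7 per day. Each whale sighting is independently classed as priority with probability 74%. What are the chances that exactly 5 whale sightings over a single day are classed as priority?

0.0360

Thinning: the whale sightings that are classed as priority themselves form a Poisson process with rate 0.74 × 2.7 = 1.998 per day.
So μ = 1.998.
P(N = 5) = e^(−1.998) · 1.998^5/5! ≈ 0.0360.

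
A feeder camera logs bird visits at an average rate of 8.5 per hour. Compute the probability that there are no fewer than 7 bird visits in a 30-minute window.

Over the interval, μ = 8.5 × 0.5 = 4.25 (a 30-minute window = 0.5 hours).
P(N ≥ 7) = 1 − P(N ≤ 6) = 1 − Σ_{j=0}^{6} e^(−μ) μ^j/j! ≈ 0.1383.

0.1383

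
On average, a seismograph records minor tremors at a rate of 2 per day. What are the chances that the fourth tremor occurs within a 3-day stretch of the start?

Over the interval, μ = 2 × 3 = 6 (a 3-day stretch = 3 days).
The fourth arrival falls in the interval iff at least 4 events occur there: P(S_4 ≤ t) = P(N ≥ 4) = 1 − P(N ≤ 3) ≈ 0.8488.

0.8488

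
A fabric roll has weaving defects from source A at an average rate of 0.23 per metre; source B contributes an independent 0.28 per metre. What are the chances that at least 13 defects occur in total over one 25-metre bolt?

0.5092

Independent Poisson processes superpose: combined rate λ = 0.23 + 0.28 = 0.51 per metre.
Over the interval, μ = 0.51 × 25 = 12.75 (a 25-metre bolt = 25 metres).
P(N ≥ 13) = 1 − P(N ≤ 12) ≈ 0.5092.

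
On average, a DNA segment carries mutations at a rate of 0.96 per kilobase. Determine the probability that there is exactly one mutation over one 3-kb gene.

0.1617

Over the interval, μ = 0.96 × 3 = 2.88 (a 3-kb gene = 3 kilobases).
P(N = 1) = e^(−μ) μ^1/1! = e^(−2.88) · 2.88^1/1 ≈ 0.1617.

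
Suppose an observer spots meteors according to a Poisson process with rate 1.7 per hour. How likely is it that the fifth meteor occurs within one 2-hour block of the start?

0.2558

Over the interval, μ = 1.7 × 2 = 3.4 (a 2-hour block = 2 hours).
The fifth arrival falls in the interval iff at least 5 events occur there: P(S_5 ≤ t) = P(N ≥ 5) = 1 − P(N ≤ 4) ≈ 0.2558.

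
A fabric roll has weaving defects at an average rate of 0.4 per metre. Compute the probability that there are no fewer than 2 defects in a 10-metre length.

Over the interval, μ = 0.4 × 10 = 4 (a 10-metre length = 10 metres).
P(N ≥ 2) = 1 − P(N ≤ 1) = 1 − Σ_{j=0}^{1} e^(−μ) μ^j/j! ≈ 0.9084.

0.9084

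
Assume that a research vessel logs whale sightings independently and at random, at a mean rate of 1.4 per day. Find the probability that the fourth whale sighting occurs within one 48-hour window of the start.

Over the interval, μ = 1.4 × 2 = 2.8 (a 48-hour window = 2 days).
The fourth arrival falls in the interval iff at least 4 events occur there: P(S_4 ≤ t) = P(N ≥ 4) = 1 − P(N ≤ 3) ≈ 0.3081.

0.3081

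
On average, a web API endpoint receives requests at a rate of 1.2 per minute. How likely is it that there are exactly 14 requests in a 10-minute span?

Over the interval, μ = 1.2 × 10 = 12 (a 10-minute span = 10 minutes).
P(N = 14) = e^(−μ) μ^14/14! = e^(−12) · 12^14/87178291200 ≈ 0.0905.

0.0905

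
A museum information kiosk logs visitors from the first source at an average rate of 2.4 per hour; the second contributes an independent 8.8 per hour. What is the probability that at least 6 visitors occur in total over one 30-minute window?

0.4881

Independent Poisson processes superpose: combined rate λ = 2.4 + 8.8 = 11.2 per hour.
Over the interval, μ = 11.2 × 0.5 = 5.6 (a 30-minute window = 0.5 hours).
P(N ≥ 6) = 1 − P(N ≤ 5) ≈ 0.4881.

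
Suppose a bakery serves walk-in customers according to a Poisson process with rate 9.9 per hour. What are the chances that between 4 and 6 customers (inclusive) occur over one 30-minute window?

Over the interval, μ = 9.9 × 0.5 = 4.95 (a 30-minute window = 0.5 hours).
P(4 ≤ N ≤ 6) = Σ_{j=4}^{6} e^(−4.95) · 4.95^j/j! ≈ 0.4973.

0.4973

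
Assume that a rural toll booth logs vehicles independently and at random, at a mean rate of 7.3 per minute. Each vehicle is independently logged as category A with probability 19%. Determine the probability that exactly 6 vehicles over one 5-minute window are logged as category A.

Thinning: the vehicles that are logged as category A themselves form a Poisson process with rate 0.19 × 7.3 = 1.387 per minute.
Over the interval, μ = 1.387 × 5 = 6.935 (a 5-minute window = 5 minutes).
P(N = 6) = e^(−6.935) · 6.935^6/6! ≈ 0.1504.

0.1504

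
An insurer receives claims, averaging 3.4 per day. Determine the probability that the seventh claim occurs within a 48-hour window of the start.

Over the interval, μ = 3.4 × 2 = 6.8 (a 48-hour window = 2 days).
The seventh arrival falls in the interval iff at least 7 events occur there: P(S_7 ≤ t) = P(N ≥ 7) = 1 − P(N ≤ 6) ≈ 0.5201.

0.5201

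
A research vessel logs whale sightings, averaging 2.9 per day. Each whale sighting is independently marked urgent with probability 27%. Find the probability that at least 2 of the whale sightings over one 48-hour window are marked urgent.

0.4640

Thinning: the whale sightings that are marked urgent themselves form a Poisson process with rate 0.27 × 2.9 = 0.783 per day.
Over the interval, μ = 0.783 × 2 = 1.566 (a 48-hour window = 2 days).
P(N ≥ 2) = 1 − P(N ≤ 1) ≈ 0.4640.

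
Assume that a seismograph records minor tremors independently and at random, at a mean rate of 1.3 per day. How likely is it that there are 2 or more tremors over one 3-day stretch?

Over the interval, μ = 1.3 × 3 = 3.9 (a 3-day stretch = 3 days).
P(N ≥ 2) = 1 − P(N ≤ 1) = 1 − Σ_{j=0}^{1} e^(−μ) μ^j/j! ≈ 0.9008.

0.9008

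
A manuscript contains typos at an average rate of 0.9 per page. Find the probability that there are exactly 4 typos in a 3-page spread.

Over the interval, μ = 0.9 × 3 = 2.7 (a 3-page spread = 3 pages).
P(N = 4) = e^(−μ) μ^4/4! = e^(−2.7) · 2.7^4/24 ≈ 0.1488.

0.1488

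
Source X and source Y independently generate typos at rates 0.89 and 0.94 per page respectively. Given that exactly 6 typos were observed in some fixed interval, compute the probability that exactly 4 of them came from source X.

Given the total, each event is independently from source X with probability p = λ_X/(λ_X+λ_Y) = 0.89/1.83 ≈ 0.4863.
So K ~ Binomial(6, 0.89/1.83): P(K = 4) = C(6,4) · (0.89/1.83)^4 · (0.94/1.83)^2 ≈ 0.2214.

0.2214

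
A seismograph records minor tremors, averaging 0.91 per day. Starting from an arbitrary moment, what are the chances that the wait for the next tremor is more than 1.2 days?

0.3355

The wait for the next event is exponential with rate λ = 0.91 per day.
P(T > 1.2) = e^(−λt) = e^(−0.91 × 1.2) = e^(−1.092) ≈ 0.3355.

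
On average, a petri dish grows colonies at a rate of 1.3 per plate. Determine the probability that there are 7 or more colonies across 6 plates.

0.6616

Over the interval, μ = 1.3 × 6 = 7.8 (6 plates).
P(N ≥ 7) = 1 − P(N ≤ 6) = 1 − Σ_{j=0}^{6} e^(−μ) μ^j/j! ≈ 0.6616.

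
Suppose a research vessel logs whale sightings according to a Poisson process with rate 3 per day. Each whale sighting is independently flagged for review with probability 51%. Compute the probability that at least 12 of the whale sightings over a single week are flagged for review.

Thinning: the whale sightings that are flagged for review themselves form a Poisson process with rate 0.51 × 3 = 1.53 per day.
Over the interval, μ = 1.53 × 7 = 10.71 (a week = 7 days).
P(N ≥ 12) = 1 − P(N ≤ 11) ≈ 0.3862.

0.3862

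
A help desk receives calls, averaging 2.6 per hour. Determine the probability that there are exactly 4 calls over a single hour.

0.1414

With mean μ = 2.6 per hour,
P(N = 4) = e^(−μ) μ^4/4! = e^(−2.6) · 2.6^4/24 ≈ 0.1414.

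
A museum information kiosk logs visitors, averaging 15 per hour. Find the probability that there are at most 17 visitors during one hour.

0.7489

With mean μ = 15 per hour,
P(N ≤ 17) = Σ_{j=0}^{17} e^(−μ) μ^j/j! ≈ 0.7489.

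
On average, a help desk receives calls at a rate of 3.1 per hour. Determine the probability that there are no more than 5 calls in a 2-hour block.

0.4141

Over the interval, μ = 3.1 × 2 = 6.2 (a 2-hour block = 2 hours).
P(N ≤ 5) = Σ_{j=0}^{5} e^(−μ) μ^j/j! ≈ 0.4141.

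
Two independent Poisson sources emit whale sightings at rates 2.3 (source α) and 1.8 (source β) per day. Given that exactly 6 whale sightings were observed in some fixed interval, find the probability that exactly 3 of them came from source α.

Given the total, each event is independently from source α with probability p = λ_α/(λ_α+λ_β) = 2.3/4.1 ≈ 0.5610.
So K ~ Binomial(6, 2.3/4.1): P(K = 3) = C(6,3) · (2.3/4.1)^3 · (1.8/4.1)^3 ≈ 0.2988.

0.2988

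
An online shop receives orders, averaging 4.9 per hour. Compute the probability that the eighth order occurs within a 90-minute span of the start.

0.4533

Over the interval, μ = 4.9 × 1.5 = 7.35 (a 90-minute span = 1.5 hours).
The eighth arrival falls in the interval iff at least 8 events occur there: P(S_8 ≤ t) = P(N ≥ 8) = 1 − P(N ≤ 7) ≈ 0.4533.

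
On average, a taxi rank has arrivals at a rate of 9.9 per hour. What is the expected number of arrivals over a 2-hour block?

E[N] = λt = 9.9 × 2 = 19.8 (a 2-hour block = 2 hours).

19.8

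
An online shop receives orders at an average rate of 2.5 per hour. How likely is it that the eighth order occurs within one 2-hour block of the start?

0.1334

Over the interval, μ = 2.5 × 2 = 5 (a 2-hour block = 2 hours).
The eighth arrival falls in the interval iff at least 8 events occur there: P(S_8 ≤ t) = P(N ≥ 8) = 1 − P(N ≤ 7) ≈ 0.1334.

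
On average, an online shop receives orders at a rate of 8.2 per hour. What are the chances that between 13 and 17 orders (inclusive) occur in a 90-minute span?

0.3831

Over the interval, μ = 8.2 × 1.5 = 12.3 (a 90-minute span = 1.5 hours).
P(13 ≤ N ≤ 17) = Σ_{j=13}^{17} e^(−12.3) · 12.3^j/j! ≈ 0.3831.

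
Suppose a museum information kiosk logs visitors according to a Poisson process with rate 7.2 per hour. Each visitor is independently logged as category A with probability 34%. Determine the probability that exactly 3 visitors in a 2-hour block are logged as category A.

0.1462

Thinning: the visitors that are logged as category A themselves form a Poisson process with rate 0.34 × 7.2 = 2.448 per hour.
Over the interval, μ = 2.448 × 2 = 4.896 (a 2-hour block = 2 hours).
P(N = 3) = e^(−4.896) · 4.896^3/3! ≈ 0.1462.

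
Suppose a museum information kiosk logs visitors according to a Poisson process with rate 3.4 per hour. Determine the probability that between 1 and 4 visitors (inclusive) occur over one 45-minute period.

Over the interval, μ = 3.4 × 0.75 = 2.55 (a 45-minute period = 0.75 hours).
P(1 ≤ N ≤ 4) = Σ_{j=1}^{4} e^(−2.55) · 2.55^j/j! ≈ 0.8063.

0.8063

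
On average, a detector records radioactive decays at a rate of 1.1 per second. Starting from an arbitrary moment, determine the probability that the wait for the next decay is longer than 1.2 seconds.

The wait for the next event is exponential with rate λ = 1.1 per second.
P(T > 1.2) = e^(−λt) = e^(−1.1 × 1.2) = e^(−1.32) ≈ 0.2671.

0.2671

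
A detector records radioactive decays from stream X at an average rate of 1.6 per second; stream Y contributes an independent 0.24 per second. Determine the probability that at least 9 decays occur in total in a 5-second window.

Independent Poisson processes superpose: combined rate λ = 1.6 + 0.24 = 1.84 per second.
Over the interval, μ = 1.84 × 5 = 9.2 (a 5-second window = 5 seconds).
P(N ≥ 9) = 1 − P(N ≤ 8) ≈ 0.5704.

0.5704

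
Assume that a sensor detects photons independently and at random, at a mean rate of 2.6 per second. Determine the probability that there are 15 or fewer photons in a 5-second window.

0.7636

Over the interval, μ = 2.6 × 5 = 13 (a 5-second window = 5 seconds).
P(N ≤ 15) = Σ_{j=0}^{15} e^(−μ) μ^j/j! ≈ 0.7636.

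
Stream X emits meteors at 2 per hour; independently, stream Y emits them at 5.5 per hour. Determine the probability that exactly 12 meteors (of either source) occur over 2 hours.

Independent Poisson processes superpose: combined rate λ = 2 + 5.5 = 7.5 per hour.
Over the interval, μ = 7.5 × 2 = 15 (2 hours).
P(N = 12) = e^(−15) · 15^12/12! ≈ 0.0829.

0.0829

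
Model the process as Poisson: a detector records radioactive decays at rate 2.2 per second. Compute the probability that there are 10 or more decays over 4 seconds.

Over the interval, μ = 2.2 × 4 = 8.8 (4 seconds).
P(N ≥ 10) = 1 − P(N ≤ 9) = 1 − Σ_{j=0}^{9} e^(−μ) μ^j/j! ≈ 0.3863.

0.3863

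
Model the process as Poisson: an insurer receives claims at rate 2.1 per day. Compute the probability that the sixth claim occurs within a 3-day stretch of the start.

Over the interval, μ = 2.1 × 3 = 6.3 (a 3-day stretch = 3 days).
The sixth arrival falls in the interval iff at least 6 events occur there: P(S_6 ≤ t) = P(N ≥ 6) = 1 − P(N ≤ 5) ≈ 0.6012.

0.6012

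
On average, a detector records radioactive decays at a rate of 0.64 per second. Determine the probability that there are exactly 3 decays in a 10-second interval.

Over the interval, μ = 0.64 × 10 = 6.4 (a 10-second interval = 10 seconds).
P(N = 3) = e^(−μ) μ^3/3! = e^(−6.4) · 6.4^3/6 ≈ 0.0726.

0.0726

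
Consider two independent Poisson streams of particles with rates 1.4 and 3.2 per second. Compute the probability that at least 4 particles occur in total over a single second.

0.6743

Independent Poisson processes superpose: combined rate λ = 1.4 + 3.2 = 4.6 per second.
So μ = 4.6.
P(N ≥ 4) = 1 − P(N ≤ 3) ≈ 0.6743.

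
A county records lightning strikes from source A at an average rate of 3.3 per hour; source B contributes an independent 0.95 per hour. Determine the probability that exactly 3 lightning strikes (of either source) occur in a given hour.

Independent Poisson processes superpose: combined rate λ = 3.3 + 0.95 = 4.25 per hour.
So μ = 4.25.
P(N = 3) = e^(−4.25) · 4.25^3/3! ≈ 0.1825.

0.1825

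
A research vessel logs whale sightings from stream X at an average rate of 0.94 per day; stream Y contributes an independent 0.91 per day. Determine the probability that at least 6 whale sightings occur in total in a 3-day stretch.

0.4796

Independent Poisson processes superpose: combined rate λ = 0.94 + 0.91 = 1.85 per day.
Over the interval, μ = 1.85 × 3 = 5.55 (a 3-day stretch = 3 days).
P(N ≥ 6) = 1 − P(N ≤ 5) ≈ 0.4796.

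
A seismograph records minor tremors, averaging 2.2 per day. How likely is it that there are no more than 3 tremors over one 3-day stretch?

0.1052

Over the interval, μ = 2.2 × 3 = 6.6 (a 3-day stretch = 3 days).
P(N ≤ 3) = Σ_{j=0}^{3} e^(−μ) μ^j/j! ≈ 0.1052.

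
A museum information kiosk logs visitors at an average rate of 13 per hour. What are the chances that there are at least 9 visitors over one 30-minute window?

Over the interval, μ = 13 × 0.5 = 6.5 (a 30-minute window = 0.5 hours).
P(N ≥ 9) = 1 − P(N ≤ 8) = 1 − Σ_{j=0}^{8} e^(−μ) μ^j/j! ≈ 0.2084.

0.2084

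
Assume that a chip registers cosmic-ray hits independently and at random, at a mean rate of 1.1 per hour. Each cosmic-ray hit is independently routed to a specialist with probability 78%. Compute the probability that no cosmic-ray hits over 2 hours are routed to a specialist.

0.1798

Thinning: the cosmic-ray hits that are routed to a specialist themselves form a Poisson process with rate 0.78 × 1.1 = 0.858 per hour.
Over the interval, μ = 0.858 × 2 = 1.716 (2 hours).
P(N = 0) = e^(−1.716) · 1.716^0/0! ≈ 0.1798.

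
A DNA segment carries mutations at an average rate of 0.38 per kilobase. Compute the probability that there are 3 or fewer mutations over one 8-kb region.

0.6383

Over the interval, μ = 0.38 × 8 = 3.04 (an 8-kb region = 8 kilobases).
P(N ≤ 3) = Σ_{j=0}^{3} e^(−μ) μ^j/j! ≈ 0.6383.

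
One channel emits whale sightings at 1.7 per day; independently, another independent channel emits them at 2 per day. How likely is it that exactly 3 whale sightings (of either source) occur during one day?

Independent Poisson processes superpose: combined rate λ = 1.7 + 2 = 3.7 per day.
So μ = 3.7.
P(N = 3) = e^(−3.7) · 3.7^3/3! ≈ 0.2087.

0.2087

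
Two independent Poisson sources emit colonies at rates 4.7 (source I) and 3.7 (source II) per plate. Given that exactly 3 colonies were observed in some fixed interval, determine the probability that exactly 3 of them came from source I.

0.1752

Given the total, each event is independently from source I with probability p = λ_I/(λ_I+λ_II) = 4.7/8.4 ≈ 0.5595.
So K ~ Binomial(3, 4.7/8.4): P(K = 3) = C(3,3) · (4.7/8.4)^3 · (3.7/8.4)^0 ≈ 0.1752.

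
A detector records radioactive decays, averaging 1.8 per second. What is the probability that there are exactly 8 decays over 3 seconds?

Over the interval, μ = 1.8 × 3 = 5.4 (3 seconds).
P(N = 8) = e^(−μ) μ^8/8! = e^(−5.4) · 5.4^8/40320 ≈ 0.0810.

0.0810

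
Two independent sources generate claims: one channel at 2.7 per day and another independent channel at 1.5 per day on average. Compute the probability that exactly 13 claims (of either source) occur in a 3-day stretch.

Independent Poisson processes superpose: combined rate λ = 2.7 + 1.5 = 4.2 per day.
Over the interval, μ = 4.2 × 3 = 12.6 (a 3-day stretch = 3 days).
P(N = 13) = e^(−12.6) · 12.6^13/13! ≈ 0.1093.

0.1093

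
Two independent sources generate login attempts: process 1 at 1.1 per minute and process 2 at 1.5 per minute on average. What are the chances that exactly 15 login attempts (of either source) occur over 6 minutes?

Independent Poisson processes superpose: combined rate λ = 1.1 + 1.5 = 2.6 per minute.
Over the interval, μ = 2.6 × 6 = 15.6 (6 minutes).
P(N = 15) = e^(−15.6) · 15.6^15/15! ≈ 0.1012.

0.1012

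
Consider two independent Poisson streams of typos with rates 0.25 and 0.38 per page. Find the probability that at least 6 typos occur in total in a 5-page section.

Independent Poisson processes superpose: combined rate λ = 0.25 + 0.38 = 0.63 per page.
Over the interval, μ = 0.63 × 5 = 3.15 (a 5-page section = 5 pages).
P(N ≥ 6) = 1 − P(N ≤ 5) ≈ 0.0998.

0.0998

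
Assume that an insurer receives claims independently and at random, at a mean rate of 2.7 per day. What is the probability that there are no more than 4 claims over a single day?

0.8629

With mean μ = 2.7 per day,
P(N ≤ 4) = Σ_{j=0}^{4} e^(−μ) μ^j/j! ≈ 0.8629.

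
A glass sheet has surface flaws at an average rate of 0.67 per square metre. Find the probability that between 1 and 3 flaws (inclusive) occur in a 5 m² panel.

Over the interval, μ = 0.67 × 5 = 3.35 (a 5 m² panel = 5 square metres).
P(1 ≤ N ≤ 3) = Σ_{j=1}^{3} e^(−3.35) · 3.35^j/j! ≈ 0.5342.

0.5342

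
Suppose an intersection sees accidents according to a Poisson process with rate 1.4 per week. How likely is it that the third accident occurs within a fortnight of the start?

0.5305

Over the interval, μ = 1.4 × 2 = 2.8 (a fortnight = 2 weeks).
The third arrival falls in the interval iff at least 3 events occur there: P(S_3 ≤ t) = P(N ≥ 3) = 1 − P(N ≤ 2) ≈ 0.5305.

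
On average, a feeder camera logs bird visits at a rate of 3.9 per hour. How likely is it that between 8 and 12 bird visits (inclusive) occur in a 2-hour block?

Over the interval, μ = 3.9 × 2 = 7.8 (a 2-hour block = 2 hours).
P(8 ≤ N ≤ 12) = Σ_{j=8}^{12} e^(−7.8) · 7.8^j/j! ≈ 0.4641.

0.4641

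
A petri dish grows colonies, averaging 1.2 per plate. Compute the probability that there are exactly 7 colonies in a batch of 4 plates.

Over the interval, μ = 1.2 × 4 = 4.8 (a batch of 4 plates = 4 plates).
P(N = 7) = e^(−μ) μ^7/7! = e^(−4.8) · 4.8^7/5040 ≈ 0.0959.

0.0959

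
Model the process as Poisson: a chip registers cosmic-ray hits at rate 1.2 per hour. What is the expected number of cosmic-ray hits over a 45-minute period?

0.9

E[N] = λt = 1.2 × 0.75 = 0.9 (a 45-minute period = 0.75 hours).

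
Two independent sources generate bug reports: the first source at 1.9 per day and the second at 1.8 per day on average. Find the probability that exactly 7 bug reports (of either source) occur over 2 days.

Independent Poisson processes superpose: combined rate λ = 1.9 + 1.8 = 3.7 per day.
Over the interval, μ = 3.7 × 2 = 7.4 (2 days).
P(N = 7) = e^(−7.4) · 7.4^7/7! ≈ 0.1474.

0.1474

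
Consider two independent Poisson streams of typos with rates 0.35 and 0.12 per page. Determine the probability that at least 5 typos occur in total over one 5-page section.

Independent Poisson processes superpose: combined rate λ = 0.35 + 0.12 = 0.47 per page.
Over the interval, μ = 0.47 × 5 = 2.35 (a 5-page section = 5 pages).
P(N ≥ 5) = 1 − P(N ≤ 4) ≈ 0.0897.

0.0897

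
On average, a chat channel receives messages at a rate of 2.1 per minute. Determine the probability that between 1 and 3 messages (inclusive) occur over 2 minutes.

0.3804

Over the interval, μ = 2.1 × 2 = 4.2 (2 minutes).
P(1 ≤ N ≤ 3) = Σ_{j=1}^{3} e^(−4.2) · 4.2^j/j! ≈ 0.3804.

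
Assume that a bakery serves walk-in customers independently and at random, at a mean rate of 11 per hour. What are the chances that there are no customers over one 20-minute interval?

Over the interval, μ = 11 × 1/3 ≈ 3.66667 (a 20-minute interval = 1/3 hours).
P(N = 0) = e^(−μ) μ^0/0! = e^(−3.66667) · 3.66667^0/1 ≈ 0.0256.

0.0256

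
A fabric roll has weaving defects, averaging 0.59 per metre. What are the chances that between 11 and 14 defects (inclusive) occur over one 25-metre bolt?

0.3603

Over the interval, μ = 0.59 × 25 = 14.75 (a 25-metre bolt = 25 metres).
P(11 ≤ N ≤ 14) = Σ_{j=11}^{14} e^(−14.75) · 14.75^j/j! ≈ 0.3603.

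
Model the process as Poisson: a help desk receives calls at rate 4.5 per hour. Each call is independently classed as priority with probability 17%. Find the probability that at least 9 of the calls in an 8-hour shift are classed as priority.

Thinning: the calls that are classed as priority themselves form a Poisson process with rate 0.17 × 4.5 = 0.765 per hour.
Over the interval, μ = 0.765 × 8 = 6.12 (an 8-hour shift = 8 hours).
P(N ≥ 9) = 1 − P(N ≤ 8) ≈ 0.1654.

0.1654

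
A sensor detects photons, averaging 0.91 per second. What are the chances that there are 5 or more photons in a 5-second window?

0.4774

Over the interval, μ = 0.91 × 5 = 4.55 (a 5-second window = 5 seconds).
P(N ≥ 5) = 1 − P(N ≤ 4) = 1 − Σ_{j=0}^{4} e^(−μ) μ^j/j! ≈ 0.4774.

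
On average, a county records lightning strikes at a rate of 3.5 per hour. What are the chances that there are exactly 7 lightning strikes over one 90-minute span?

Over the interval, μ = 3.5 × 1.5 = 5.25 (a 90-minute span = 1.5 hours).
P(N = 7) = e^(−μ) μ^7/7! = e^(−5.25) · 5.25^7/5040 ≈ 0.1145.

0.1145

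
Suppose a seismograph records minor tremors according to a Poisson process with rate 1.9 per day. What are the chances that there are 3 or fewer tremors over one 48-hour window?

Over the interval, μ = 1.9 × 2 = 3.8 (a 48-hour window = 2 days).
P(N ≤ 3) = Σ_{j=0}^{3} e^(−μ) μ^j/j! ≈ 0.4735.

0.4735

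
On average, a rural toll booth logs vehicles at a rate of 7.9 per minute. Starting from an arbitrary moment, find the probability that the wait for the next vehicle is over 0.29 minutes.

0.1012

The wait for the next event is exponential with rate λ = 7.9 per minute.
P(T > 0.29) = e^(−λt) = e^(−7.9 × 0.29) = e^(−2.291) ≈ 0.1012.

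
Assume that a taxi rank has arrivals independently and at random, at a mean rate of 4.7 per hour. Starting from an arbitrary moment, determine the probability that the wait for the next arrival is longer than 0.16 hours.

0.4714

The wait for the next event is exponential with rate λ = 4.7 per hour.
P(T > 0.16) = e^(−λt) = e^(−4.7 × 0.16) = e^(−0.752) ≈ 0.4714.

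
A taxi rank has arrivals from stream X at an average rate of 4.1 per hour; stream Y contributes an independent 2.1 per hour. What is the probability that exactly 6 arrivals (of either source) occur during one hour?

Independent Poisson processes superpose: combined rate λ = 4.1 + 2.1 = 6.2 per hour.
So μ = 6.2.
P(N = 6) = e^(−6.2) · 6.2^6/6! ≈ 0.1601.

0.1601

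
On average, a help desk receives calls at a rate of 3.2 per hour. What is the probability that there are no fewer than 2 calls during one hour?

0.8288

With mean μ = 3.2 per hour,
P(N ≥ 2) = 1 − P(N ≤ 1) = 1 − Σ_{j=0}^{1} e^(−μ) μ^j/j! ≈ 0.8288.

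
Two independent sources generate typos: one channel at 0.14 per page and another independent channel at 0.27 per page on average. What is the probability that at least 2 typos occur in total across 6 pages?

Independent Poisson processes superpose: combined rate λ = 0.14 + 0.27 = 0.41 per page.
Over the interval, μ = 0.41 × 6 = 2.46 (6 pages).
P(N ≥ 2) = 1 − P(N ≤ 1) ≈ 0.7044.

0.7044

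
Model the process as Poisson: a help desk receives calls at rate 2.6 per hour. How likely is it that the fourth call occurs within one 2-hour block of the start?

Over the interval, μ = 2.6 × 2 = 5.2 (a 2-hour block = 2 hours).
The fourth arrival falls in the interval iff at least 4 events occur there: P(S_4 ≤ t) = P(N ≥ 4) = 1 − P(N ≤ 3) ≈ 0.7619.

0.7619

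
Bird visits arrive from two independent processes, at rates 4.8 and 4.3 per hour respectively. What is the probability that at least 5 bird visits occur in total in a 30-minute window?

0.4774

Independent Poisson processes superpose: combined rate λ = 4.8 + 4.3 = 9.1 per hour.
Over the interval, μ = 9.1 × 0.5 = 4.55 (a 30-minute window = 0.5 hours).
P(N ≥ 5) = 1 − P(N ≤ 4) ≈ 0.4774.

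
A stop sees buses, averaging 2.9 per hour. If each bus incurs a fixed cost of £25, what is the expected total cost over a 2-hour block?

E[N] = 2.9 × 2 = 5.8 (a 2-hour block = 2 hours); E[cost] = 5.8 × £25 = £145.

£145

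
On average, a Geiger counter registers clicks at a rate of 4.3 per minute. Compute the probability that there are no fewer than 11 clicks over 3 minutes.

Over the interval, μ = 4.3 × 3 = 12.9 (3 minutes).
P(N ≥ 11) = 1 − P(N ≤ 10) = 1 − Σ_{j=0}^{10} e^(−μ) μ^j/j! ≈ 0.7396.

0.7396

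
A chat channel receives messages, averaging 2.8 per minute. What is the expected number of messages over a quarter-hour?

42

E[N] = λt = 2.8 × 15 = 42 (a quarter-hour = 15 minutes).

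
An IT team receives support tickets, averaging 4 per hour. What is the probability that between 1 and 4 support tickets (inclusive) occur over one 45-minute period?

Over the interval, μ = 4 × 0.75 = 3 (a 45-minute period = 0.75 hours).
P(1 ≤ N ≤ 4) = Σ_{j=1}^{4} e^(−3) · 3^j/j! ≈ 0.7655.

0.7655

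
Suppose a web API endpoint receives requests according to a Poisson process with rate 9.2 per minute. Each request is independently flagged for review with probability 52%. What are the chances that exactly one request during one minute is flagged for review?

Thinning: the requests that are flagged for review themselves form a Poisson process with rate 0.52 × 9.2 = 4.784 per minute.
So μ = 4.784.
P(N = 1) = e^(−4.784) · 4.784^1/1! ≈ 0.0400.

0.0400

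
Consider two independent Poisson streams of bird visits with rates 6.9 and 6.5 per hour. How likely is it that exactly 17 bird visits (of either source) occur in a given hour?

Independent Poisson processes superpose: combined rate λ = 6.9 + 6.5 = 13.4 per hour.
So μ = 13.4.
P(N = 17) = e^(−13.4) · 13.4^17/17! ≈ 0.0617.

0.0617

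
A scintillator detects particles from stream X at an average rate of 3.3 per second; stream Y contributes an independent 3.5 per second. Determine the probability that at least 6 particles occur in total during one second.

Independent Poisson processes superpose: combined rate λ = 3.3 + 3.5 = 6.8 per second.
So μ = 6.8.
P(N ≥ 6) = 1 − P(N ≤ 5) ≈ 0.6730.

0.6730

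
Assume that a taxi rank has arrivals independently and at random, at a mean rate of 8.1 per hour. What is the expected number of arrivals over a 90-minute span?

E[N] = λt = 8.1 × 1.5 = 12.15 (a 90-minute span = 1.5 hours).

12.15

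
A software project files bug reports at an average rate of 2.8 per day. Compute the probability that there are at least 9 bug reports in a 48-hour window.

0.1143

Over the interval, μ = 2.8 × 2 = 5.6 (a 48-hour window = 2 days).
P(N ≥ 9) = 1 − P(N ≤ 8) = 1 − Σ_{j=0}^{8} e^(−μ) μ^j/j! ≈ 0.1143.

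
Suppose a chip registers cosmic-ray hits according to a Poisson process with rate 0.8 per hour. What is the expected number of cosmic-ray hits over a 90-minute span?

E[N] = λt = 0.8 × 1.5 = 1.2 (a 90-minute span = 1.5 hours).

1.2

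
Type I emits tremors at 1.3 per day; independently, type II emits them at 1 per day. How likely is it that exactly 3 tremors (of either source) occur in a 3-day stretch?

0.0552

Independent Poisson processes superpose: combined rate λ = 1.3 + 1 = 2.3 per day.
Over the interval, μ = 2.3 × 3 = 6.9 (a 3-day stretch = 3 days).
P(N = 3) = e^(−6.9) · 6.9^3/3! ≈ 0.0552.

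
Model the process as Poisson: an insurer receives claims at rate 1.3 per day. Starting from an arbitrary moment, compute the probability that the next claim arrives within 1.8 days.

Inter-arrival times are exponential with rate λ = 1.3 per day.
P(T ≤ 1.8) = 1 − e^(−λt) = 1 − e^(−1.3 × 1.8) = 1 − e^(−2.34) ≈ 0.9037.

0.9037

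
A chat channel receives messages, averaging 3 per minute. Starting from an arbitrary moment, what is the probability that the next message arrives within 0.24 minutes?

0.5132

Inter-arrival times are exponential with rate λ = 3 per minute.
P(T ≤ 0.24) = 1 − e^(−λt) = 1 − e^(−3 × 0.24) = 1 − e^(−0.72) ≈ 0.5132.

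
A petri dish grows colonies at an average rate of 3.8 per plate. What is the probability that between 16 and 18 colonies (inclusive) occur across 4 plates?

0.2575

Over the interval, μ = 3.8 × 4 = 15.2 (4 plates).
P(16 ≤ N ≤ 18) = Σ_{j=16}^{18} e^(−15.2) · 15.2^j/j! ≈ 0.2575.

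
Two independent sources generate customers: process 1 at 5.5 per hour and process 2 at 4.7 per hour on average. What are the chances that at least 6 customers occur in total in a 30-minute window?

0.4016

Independent Poisson processes superpose: combined rate λ = 5.5 + 4.7 = 10.2 per hour.
Over the interval, μ = 10.2 × 0.5 = 5.1 (a 30-minute window = 0.5 hours).
P(N ≥ 6) = 1 − P(N ≤ 5) ≈ 0.4016.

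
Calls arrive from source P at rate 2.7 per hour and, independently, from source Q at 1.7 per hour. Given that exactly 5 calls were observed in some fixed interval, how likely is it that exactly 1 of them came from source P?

0.0684

Given the total, each event is independently from source P with probability p = λ_P/(λ_P+λ_Q) = 2.7/4.4 ≈ 0.6136.
So K ~ Binomial(5, 2.7/4.4): P(K = 1) = C(5,1) · (2.7/4.4)^1 · (1.7/4.4)^4 ≈ 0.0684.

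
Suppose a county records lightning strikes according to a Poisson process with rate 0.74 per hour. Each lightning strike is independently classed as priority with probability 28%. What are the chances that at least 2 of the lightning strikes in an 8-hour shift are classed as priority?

Thinning: the lightning strikes that are classed as priority themselves form a Poisson process with rate 0.28 × 0.74 = 0.2072 per hour.
Over the interval, μ = 0.2072 × 8 = 1.6576 (an 8-hour shift = 8 hours).
P(N ≥ 2) = 1 − P(N ≤ 1) ≈ 0.4935.

0.4935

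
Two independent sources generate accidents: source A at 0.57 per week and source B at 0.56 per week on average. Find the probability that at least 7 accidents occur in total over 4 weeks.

0.1715

Independent Poisson processes superpose: combined rate λ = 0.57 + 0.56 = 1.13 per week.
Over the interval, μ = 1.13 × 4 = 4.52 (4 weeks).
P(N ≥ 7) = 1 − P(N ≤ 6) ≈ 0.1715.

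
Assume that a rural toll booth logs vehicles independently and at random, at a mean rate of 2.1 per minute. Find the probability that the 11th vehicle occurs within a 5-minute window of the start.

0.4793

Over the interval, μ = 2.1 × 5 = 10.5 (a 5-minute window = 5 minutes).
The 11th arrival falls in the interval iff at least 11 events occur there: P(S_11 ≤ t) = P(N ≥ 11) = 1 − P(N ≤ 10) ≈ 0.4793.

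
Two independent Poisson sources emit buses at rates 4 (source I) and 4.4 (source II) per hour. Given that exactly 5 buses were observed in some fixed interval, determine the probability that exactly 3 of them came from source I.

Given the total, each event is independently from source I with probability p = λ_I/(λ_I+λ_II) = 4/8.4 ≈ 0.4762.
So K ~ Binomial(5, 4/8.4): P(K = 3) = C(5,3) · (4/8.4)^3 · (4.4/8.4)^2 ≈ 0.2963.

0.2963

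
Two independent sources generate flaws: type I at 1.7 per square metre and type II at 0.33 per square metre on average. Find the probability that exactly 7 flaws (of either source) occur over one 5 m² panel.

Independent Poisson processes superpose: combined rate λ = 1.7 + 0.33 = 2.03 per square metre.
Over the interval, μ = 2.03 × 5 = 10.15 (a 5 m² panel = 5 square metres).
P(N = 7) = e^(−10.15) · 10.15^7/7! ≈ 0.0860.

0.0860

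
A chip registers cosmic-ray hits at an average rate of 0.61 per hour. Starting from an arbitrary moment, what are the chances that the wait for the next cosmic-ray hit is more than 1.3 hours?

0.4525

The wait for the next event is exponential with rate λ = 0.61 per hour.
P(T > 1.3) = e^(−λt) = e^(−0.61 × 1.3) = e^(−0.793) ≈ 0.4525.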